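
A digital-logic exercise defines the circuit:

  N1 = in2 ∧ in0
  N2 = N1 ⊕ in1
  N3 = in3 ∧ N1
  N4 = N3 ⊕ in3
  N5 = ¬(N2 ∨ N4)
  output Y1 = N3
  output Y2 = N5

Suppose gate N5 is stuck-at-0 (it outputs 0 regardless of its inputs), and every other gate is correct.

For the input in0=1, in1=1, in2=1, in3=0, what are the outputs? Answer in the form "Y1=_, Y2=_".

Propagate with N5 forced: N1=1, N2=0, N3=0, N4=0, N5=0 [stuck-at-0].
So the outputs are Y1=0, Y2=0. (Without the fault they would be Y1=0, Y2=1.)

Y1=0, Y2=0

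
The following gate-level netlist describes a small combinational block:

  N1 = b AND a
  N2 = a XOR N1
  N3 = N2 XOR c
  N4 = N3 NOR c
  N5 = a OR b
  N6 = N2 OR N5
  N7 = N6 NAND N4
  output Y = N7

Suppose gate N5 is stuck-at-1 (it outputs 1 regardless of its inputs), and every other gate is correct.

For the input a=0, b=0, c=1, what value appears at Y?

Propagate with N5 forced: N1=0, N2=0, N3=1, N4=0, N5=1 [stuck-at-1], N6=1, N7=1.
So Y = 1. (Same as the fault-free value — the fault is masked on this input.)

1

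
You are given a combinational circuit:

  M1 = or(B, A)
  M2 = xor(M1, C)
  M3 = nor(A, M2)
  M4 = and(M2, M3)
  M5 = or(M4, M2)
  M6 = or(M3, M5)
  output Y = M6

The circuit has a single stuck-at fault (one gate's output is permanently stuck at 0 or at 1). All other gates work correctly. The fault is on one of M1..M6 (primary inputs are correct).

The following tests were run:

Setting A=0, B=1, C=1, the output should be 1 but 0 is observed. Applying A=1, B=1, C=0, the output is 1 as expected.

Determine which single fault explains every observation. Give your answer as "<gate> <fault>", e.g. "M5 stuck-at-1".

M3 stuck-at-0

Fault-free values for test 1 (A=0, B=1, C=1): M1=1, M2=0, M3=1, M4=0, M5=0, M6=1, giving Y=1. Observed 0.
Test 1: faults giving observed 0 are {M3 stuck-at-0, M6 stuck-at-0}.
Test 2 (A=1, B=1, C=0): fault-free M1=1, M2=1, M3=0, M4=0, M5=1, M6=1 → 1; observed 1. Eliminates M6 stuck-at-0.
Only M3 stuck-at-0 is consistent with every test.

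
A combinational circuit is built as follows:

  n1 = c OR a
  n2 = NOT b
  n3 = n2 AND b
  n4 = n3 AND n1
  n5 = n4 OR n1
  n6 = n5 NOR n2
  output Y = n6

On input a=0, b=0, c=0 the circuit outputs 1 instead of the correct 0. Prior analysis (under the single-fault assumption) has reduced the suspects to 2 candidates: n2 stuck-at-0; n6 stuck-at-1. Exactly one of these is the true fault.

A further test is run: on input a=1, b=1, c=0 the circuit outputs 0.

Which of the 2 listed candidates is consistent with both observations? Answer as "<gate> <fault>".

n2 stuck-at-0

Evaluate each candidate on input a=1, b=1, c=0:
  n2 stuck-at-0: n1=1, n2=0 [stuck-at-0], n3=0, n4=0, n5=1, n6=0 → 0 — matches
  n6 stuck-at-1: n1=1, n2=0, n3=0, n4=0, n5=1, n6=1 [stuck-at-1] → 1 — eliminated
Only n2 stuck-at-0 reproduces the observed 0.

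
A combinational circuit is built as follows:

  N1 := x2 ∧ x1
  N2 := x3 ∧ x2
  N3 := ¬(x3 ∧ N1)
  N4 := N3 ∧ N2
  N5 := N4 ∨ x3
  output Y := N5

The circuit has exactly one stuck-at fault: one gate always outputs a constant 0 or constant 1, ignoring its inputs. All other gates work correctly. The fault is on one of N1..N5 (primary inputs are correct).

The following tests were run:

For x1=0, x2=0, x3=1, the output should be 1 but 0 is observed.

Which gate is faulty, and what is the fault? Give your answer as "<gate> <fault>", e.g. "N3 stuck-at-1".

Fault-free values for test 1 (x1=0, x2=0, x3=1): N1=0, N2=0, N3=1, N4=0, N5=1, giving Y=1. Observed 0.
Test 1: faults giving observed 0 are {N5 stuck-at-0}.
Only N5 stuck-at-0 is consistent with every test.

N5 stuck-at-0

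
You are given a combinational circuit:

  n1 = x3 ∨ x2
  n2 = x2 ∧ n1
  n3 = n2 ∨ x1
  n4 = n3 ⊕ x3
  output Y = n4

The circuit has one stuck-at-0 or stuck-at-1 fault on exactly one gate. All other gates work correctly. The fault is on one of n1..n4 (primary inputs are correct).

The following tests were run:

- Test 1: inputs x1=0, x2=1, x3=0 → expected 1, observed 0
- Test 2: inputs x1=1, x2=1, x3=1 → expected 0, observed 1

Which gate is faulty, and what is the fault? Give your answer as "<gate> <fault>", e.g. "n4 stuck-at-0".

Fault-free values for test 1 (x1=0, x2=1, x3=0): n1=1, n2=1, n3=1, n4=1, giving Y=1. Observed 0.
Test 1: faults giving observed 0 are {n1 stuck-at-0, n2 stuck-at-0, n3 stuck-at-0, n4 stuck-at-0}.
Test 2 (x1=1, x2=1, x3=1): fault-free n1=1, n2=1, n3=1, n4=0 → 0; observed 1. Eliminates n1 stuck-at-0, n2 stuck-at-0, n4 stuck-at-0.
Only n3 stuck-at-0 is consistent with every test.

n3 stuck-at-0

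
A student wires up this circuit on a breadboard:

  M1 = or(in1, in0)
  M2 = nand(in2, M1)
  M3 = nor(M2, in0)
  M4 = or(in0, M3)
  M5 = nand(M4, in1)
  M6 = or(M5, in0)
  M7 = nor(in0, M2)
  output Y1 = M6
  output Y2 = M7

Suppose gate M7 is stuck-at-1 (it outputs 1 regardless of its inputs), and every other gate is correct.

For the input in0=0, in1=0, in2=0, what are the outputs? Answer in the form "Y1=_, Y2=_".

Propagate with M7 forced: M1=0, M2=1, M3=0, M4=0, M5=1, M6=1, M7=1 [stuck-at-1].
So the outputs are Y1=1, Y2=1. (Without the fault they would be Y1=1, Y2=0.)

Y1=1, Y2=1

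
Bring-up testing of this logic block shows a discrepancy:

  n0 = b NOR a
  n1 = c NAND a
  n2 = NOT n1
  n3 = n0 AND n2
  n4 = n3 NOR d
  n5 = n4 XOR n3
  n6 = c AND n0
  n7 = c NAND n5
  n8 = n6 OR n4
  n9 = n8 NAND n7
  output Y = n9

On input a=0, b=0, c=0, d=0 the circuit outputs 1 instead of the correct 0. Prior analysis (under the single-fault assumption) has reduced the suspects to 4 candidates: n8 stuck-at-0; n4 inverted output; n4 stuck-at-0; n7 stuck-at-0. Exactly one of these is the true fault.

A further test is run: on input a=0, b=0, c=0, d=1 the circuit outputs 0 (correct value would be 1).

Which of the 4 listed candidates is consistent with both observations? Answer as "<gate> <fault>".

Evaluate each candidate on input a=0, b=0, c=0, d=1:
  n8 stuck-at-0: n0=1, n1=1, n2=0, n3=0, n4=0, n5=0, n6=0, n7=1, n8=0 [stuck-at-0], n9=1 → 1 — eliminated
  n4 inverted output: n0=1, n1=1, n2=0, n3=0, n4=1 [inverted output], n5=1, n6=0, n7=1, n8=1, n9=0 → 0 — matches
  n4 stuck-at-0: n0=1, n1=1, n2=0, n3=0, n4=0 [stuck-at-0], n5=0, n6=0, n7=1, n8=0, n9=1 → 1 — eliminated
  n7 stuck-at-0: n0=1, n1=1, n2=0, n3=0, n4=0, n5=0, n6=0, n7=0 [stuck-at-0], n8=0, n9=1 → 1 — eliminated
Only n4 inverted output reproduces the observed 0.

n4 inverted output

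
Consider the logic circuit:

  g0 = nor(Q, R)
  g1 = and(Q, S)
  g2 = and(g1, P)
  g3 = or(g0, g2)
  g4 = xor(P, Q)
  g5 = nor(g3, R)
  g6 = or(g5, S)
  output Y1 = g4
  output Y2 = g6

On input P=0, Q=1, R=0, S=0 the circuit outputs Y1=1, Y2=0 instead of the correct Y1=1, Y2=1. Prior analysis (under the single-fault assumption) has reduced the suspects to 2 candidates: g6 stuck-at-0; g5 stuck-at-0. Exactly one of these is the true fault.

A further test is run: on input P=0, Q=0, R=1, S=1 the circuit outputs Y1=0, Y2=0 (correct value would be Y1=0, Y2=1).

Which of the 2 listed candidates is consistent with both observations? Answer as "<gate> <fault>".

g6 stuck-at-0

Evaluate each candidate on input P=0, Q=0, R=1, S=1:
  g6 stuck-at-0: g0=0, g1=0, g2=0, g3=0, g4=0, g5=0, g6=0 [stuck-at-0] → Y1=0, Y2=0 — matches
  g5 stuck-at-0: g0=0, g1=0, g2=0, g3=0, g4=0, g5=0 [stuck-at-0], g6=1 → Y1=0, Y2=1 — eliminated
Only g6 stuck-at-0 reproduces the observed Y1=0, Y2=0.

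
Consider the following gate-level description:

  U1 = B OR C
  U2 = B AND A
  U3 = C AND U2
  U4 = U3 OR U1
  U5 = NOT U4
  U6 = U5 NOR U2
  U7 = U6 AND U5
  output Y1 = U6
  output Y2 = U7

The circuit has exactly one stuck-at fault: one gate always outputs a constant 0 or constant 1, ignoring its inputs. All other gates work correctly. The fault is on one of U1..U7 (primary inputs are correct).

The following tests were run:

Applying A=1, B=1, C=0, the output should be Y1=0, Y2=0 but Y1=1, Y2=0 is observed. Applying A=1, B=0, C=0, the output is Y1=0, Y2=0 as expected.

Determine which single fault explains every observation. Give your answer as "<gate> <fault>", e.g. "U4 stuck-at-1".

Fault-free values for test 1 (A=1, B=1, C=0): U1=1, U2=1, U3=0, U4=1, U5=0, U6=0, U7=0, giving Y1=0, Y2=0. Observed Y1=1, Y2=0.
Test 1: faults giving observed Y1=1, Y2=0 are {U2 stuck-at-0, U6 stuck-at-1}.
Test 2 (A=1, B=0, C=0): fault-free U1=0, U2=0, U3=0, U4=0, U5=1, U6=0, U7=0 → Y1=0, Y2=0; observed Y1=0, Y2=0. Eliminates U6 stuck-at-1.
Only U2 stuck-at-0 is consistent with every test.

U2 stuck-at-0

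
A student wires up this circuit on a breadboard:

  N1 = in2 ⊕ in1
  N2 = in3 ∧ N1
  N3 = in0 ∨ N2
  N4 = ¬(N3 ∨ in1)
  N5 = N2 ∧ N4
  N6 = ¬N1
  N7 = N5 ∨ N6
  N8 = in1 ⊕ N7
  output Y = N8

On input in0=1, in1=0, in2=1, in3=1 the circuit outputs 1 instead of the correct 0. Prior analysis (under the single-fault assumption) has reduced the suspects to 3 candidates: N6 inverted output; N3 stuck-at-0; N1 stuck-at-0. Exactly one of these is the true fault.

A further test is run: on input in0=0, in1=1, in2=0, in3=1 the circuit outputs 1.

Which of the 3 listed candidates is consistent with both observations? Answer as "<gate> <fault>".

N3 stuck-at-0

Evaluate each candidate on input in0=0, in1=1, in2=0, in3=1:
  N6 inverted output: N1=1, N2=1, N3=1, N4=0, N5=0, N6=1 [inverted output], N7=1, N8=0 → 0 — eliminated
  N3 stuck-at-0: N1=1, N2=1, N3=0 [stuck-at-0], N4=0, N5=0, N6=0, N7=0, N8=1 → 1 — matches
  N1 stuck-at-0: N1=0 [stuck-at-0], N2=0, N3=0, N4=0, N5=0, N6=1, N7=1, N8=0 → 0 — eliminated
Only N3 stuck-at-0 reproduces the observed 1.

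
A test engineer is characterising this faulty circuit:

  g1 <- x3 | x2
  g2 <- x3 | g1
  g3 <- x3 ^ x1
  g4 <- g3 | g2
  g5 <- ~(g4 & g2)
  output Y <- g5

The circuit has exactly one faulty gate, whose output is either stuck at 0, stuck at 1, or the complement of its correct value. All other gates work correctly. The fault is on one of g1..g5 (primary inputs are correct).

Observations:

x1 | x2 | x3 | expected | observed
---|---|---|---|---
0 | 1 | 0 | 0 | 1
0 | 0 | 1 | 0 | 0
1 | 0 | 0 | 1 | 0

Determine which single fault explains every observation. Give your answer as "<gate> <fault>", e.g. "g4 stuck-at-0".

Fault-free values for test 1 (x1=0, x2=1, x3=0): g1=1, g2=1, g3=0, g4=1, g5=0, giving Y=0. Observed 1.
Test 1: faults giving observed 1 are {g1 stuck-at-0, g1 inverted output, g2 stuck-at-0, g2 inverted output, g4 stuck-at-0, g4 inverted output, g5 stuck-at-1, g5 inverted output}.
Test 2 (x1=0, x2=0, x3=1): fault-free g1=1, g2=1, g3=1, g4=1, g5=0 → 0; observed 0. Eliminates g2 stuck-at-0, g2 inverted output, g4 stuck-at-0, g4 inverted output, g5 stuck-at-1, g5 inverted output.
Test 3 (x1=1, x2=0, x3=0): fault-free g1=0, g2=0, g3=1, g4=1, g5=1 → 1; observed 0. Eliminates g1 stuck-at-0.
Only g1 inverted output is consistent with every test.

g1 inverted output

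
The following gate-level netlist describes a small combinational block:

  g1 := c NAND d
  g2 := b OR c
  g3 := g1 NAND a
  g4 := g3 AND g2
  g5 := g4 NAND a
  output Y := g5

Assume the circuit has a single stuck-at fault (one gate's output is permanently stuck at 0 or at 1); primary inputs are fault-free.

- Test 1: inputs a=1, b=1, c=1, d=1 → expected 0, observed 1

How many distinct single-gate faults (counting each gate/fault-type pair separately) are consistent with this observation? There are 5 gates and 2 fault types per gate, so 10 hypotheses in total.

5

Fault-free: g1=0, g2=1, g3=1, g4=1, g5=0 → 0. Observed 1.
  g1 stuck-at-0: output 0 ✗
  g1 stuck-at-1: output 1 ✓
  g2 stuck-at-0: output 1 ✓
  g2 stuck-at-1: output 0 ✗
  g3 stuck-at-0: output 1 ✓
  g3 stuck-at-1: output 0 ✗
  g4 stuck-at-0: output 1 ✓
  g4 stuck-at-1: output 0 ✗
  g5 stuck-at-0: output 0 ✗
  g5 stuck-at-1: output 1 ✓
Consistent faults: {g1 stuck-at-1, g2 stuck-at-0, g3 stuck-at-0, g4 stuck-at-0, g5 stuck-at-1} — 5 in all.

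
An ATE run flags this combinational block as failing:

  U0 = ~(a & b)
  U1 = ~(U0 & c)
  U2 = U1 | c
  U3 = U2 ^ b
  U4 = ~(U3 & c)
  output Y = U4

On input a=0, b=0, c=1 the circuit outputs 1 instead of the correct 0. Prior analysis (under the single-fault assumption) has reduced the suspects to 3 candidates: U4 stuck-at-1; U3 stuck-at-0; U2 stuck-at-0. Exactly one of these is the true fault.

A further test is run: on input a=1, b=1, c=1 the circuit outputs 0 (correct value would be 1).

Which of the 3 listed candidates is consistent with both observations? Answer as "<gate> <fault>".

Evaluate each candidate on input a=1, b=1, c=1:
  U4 stuck-at-1: U0=0, U1=1, U2=1, U3=0, U4=1 [stuck-at-1] → 1 — eliminated
  U3 stuck-at-0: U0=0, U1=1, U2=1, U3=0 [stuck-at-0], U4=1 → 1 — eliminated
  U2 stuck-at-0: U0=0, U1=1, U2=0 [stuck-at-0], U3=1, U4=0 → 0 — matches
Only U2 stuck-at-0 reproduces the observed 0.

U2 stuck-at-0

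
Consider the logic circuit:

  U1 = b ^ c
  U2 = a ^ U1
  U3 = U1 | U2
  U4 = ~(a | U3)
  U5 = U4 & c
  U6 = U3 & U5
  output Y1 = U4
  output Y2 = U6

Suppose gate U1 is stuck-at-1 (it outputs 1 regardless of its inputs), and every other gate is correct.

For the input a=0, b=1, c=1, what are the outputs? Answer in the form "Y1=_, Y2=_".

Y1=0, Y2=0

Propagate with U1 forced: U1=1 [stuck-at-1], U2=1, U3=1, U4=0, U5=0, U6=0.
So the outputs are Y1=0, Y2=0. (Without the fault they would be Y1=1, Y2=0.)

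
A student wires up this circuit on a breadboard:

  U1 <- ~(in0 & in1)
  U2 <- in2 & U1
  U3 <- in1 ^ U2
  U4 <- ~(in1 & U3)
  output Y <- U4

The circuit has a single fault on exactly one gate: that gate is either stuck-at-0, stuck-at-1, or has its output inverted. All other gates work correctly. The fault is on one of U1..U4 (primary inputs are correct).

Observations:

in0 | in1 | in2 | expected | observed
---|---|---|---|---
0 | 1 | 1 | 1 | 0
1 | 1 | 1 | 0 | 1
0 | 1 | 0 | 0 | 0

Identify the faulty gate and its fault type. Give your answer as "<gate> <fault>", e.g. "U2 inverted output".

U1 inverted output

Fault-free values for test 1 (in0=0, in1=1, in2=1): U1=1, U2=1, U3=0, U4=1, giving Y=1. Observed 0.
Test 1: faults giving observed 0 are {U1 stuck-at-0, U1 inverted output, U2 stuck-at-0, U2 inverted output, U3 stuck-at-1, U3 inverted output, U4 stuck-at-0, U4 inverted output}.
Test 2 (in0=1, in1=1, in2=1): fault-free U1=0, U2=0, U3=1, U4=0 → 0; observed 1. Eliminates U1 stuck-at-0, U2 stuck-at-0, U3 stuck-at-1, U4 stuck-at-0.
Test 3 (in0=0, in1=1, in2=0): fault-free U1=1, U2=0, U3=1, U4=0 → 0; observed 0. Eliminates U2 inverted output, U3 inverted output, U4 inverted output.
Only U1 inverted output is consistent with every test.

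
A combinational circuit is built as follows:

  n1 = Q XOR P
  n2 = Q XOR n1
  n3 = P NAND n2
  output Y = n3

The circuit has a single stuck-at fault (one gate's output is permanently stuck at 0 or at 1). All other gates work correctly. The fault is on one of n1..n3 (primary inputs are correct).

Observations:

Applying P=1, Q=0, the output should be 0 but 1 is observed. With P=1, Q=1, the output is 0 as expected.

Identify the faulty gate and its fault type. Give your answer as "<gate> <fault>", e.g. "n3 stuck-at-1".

n1 stuck-at-0

Fault-free values for test 1 (P=1, Q=0): n1=1, n2=1, n3=0, giving Y=0. Observed 1.
Test 1: faults giving observed 1 are {n1 stuck-at-0, n2 stuck-at-0, n3 stuck-at-1}.
Test 2 (P=1, Q=1): fault-free n1=0, n2=1, n3=0 → 0; observed 0. Eliminates n2 stuck-at-0, n3 stuck-at-1.
Only n1 stuck-at-0 is consistent with every test.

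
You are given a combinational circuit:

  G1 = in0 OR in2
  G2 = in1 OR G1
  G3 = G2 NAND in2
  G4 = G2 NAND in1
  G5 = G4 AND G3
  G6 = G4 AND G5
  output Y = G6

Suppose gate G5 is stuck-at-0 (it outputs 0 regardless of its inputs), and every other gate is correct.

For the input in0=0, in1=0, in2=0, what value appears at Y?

0

Propagate with G5 forced: G1=0, G2=0, G3=1, G4=1, G5=0 [stuck-at-0], G6=0.
So Y = 0. (Without the fault it would be 1.)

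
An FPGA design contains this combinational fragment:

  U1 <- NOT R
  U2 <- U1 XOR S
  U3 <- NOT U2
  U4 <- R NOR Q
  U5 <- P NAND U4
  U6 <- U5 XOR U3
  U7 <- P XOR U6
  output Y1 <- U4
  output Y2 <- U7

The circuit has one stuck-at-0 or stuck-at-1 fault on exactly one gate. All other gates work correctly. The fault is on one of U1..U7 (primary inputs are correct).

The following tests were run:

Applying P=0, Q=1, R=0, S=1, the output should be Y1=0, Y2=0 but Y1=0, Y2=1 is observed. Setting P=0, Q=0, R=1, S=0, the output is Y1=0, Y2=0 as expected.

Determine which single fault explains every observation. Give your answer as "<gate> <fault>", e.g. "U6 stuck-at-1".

Fault-free values for test 1 (P=0, Q=1, R=0, S=1): U1=1, U2=0, U3=1, U4=0, U5=1, U6=0, U7=0, giving Y1=0, Y2=0. Observed Y1=0, Y2=1.
Test 1: faults giving observed Y1=0, Y2=1 are {U1 stuck-at-0, U2 stuck-at-1, U3 stuck-at-0, U5 stuck-at-0, U6 stuck-at-1, U7 stuck-at-1}.
Test 2 (P=0, Q=0, R=1, S=0): fault-free U1=0, U2=0, U3=1, U4=0, U5=1, U6=0, U7=0 → Y1=0, Y2=0; observed Y1=0, Y2=0. Eliminates U2 stuck-at-1, U3 stuck-at-0, U5 stuck-at-0, U6 stuck-at-1, U7 stuck-at-1.
Only U1 stuck-at-0 is consistent with every test.

U1 stuck-at-0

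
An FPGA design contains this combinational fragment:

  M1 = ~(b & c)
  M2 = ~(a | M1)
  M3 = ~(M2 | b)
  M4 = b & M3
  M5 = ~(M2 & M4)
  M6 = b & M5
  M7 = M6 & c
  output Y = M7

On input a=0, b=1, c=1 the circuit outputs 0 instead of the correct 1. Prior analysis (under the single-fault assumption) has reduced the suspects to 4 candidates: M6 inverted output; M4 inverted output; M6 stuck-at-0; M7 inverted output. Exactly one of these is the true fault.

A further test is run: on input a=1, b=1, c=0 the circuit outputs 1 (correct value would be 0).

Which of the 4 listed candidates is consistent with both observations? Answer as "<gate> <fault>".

M7 inverted output

Evaluate each candidate on input a=1, b=1, c=0:
  M6 inverted output: M1=1, M2=0, M3=0, M4=0, M5=1, M6=0 [inverted output], M7=0 → 0 — eliminated
  M4 inverted output: M1=1, M2=0, M3=0, M4=1 [inverted output], M5=1, M6=1, M7=0 → 0 — eliminated
  M6 stuck-at-0: M1=1, M2=0, M3=0, M4=0, M5=1, M6=0 [stuck-at-0], M7=0 → 0 — eliminated
  M7 inverted output: M1=1, M2=0, M3=0, M4=0, M5=1, M6=1, M7=1 [inverted output] → 1 — matches
Only M7 inverted output reproduces the observed 1.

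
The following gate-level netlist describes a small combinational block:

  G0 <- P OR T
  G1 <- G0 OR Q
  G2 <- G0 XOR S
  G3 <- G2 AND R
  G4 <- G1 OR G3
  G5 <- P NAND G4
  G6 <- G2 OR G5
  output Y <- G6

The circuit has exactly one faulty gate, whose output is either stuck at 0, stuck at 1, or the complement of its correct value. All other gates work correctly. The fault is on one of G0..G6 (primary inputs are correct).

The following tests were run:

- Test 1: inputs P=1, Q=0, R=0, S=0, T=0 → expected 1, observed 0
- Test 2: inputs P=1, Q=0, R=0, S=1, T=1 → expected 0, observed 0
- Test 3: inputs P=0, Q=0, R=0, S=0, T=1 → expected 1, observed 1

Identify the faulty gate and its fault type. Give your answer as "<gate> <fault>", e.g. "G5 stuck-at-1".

G2 stuck-at-0

Fault-free values for test 1 (P=1, Q=0, R=0, S=0, T=0): G0=1, G1=1, G2=1, G3=0, G4=1, G5=0, G6=1, giving Y=1. Observed 0.
Test 1: faults giving observed 0 are {G2 stuck-at-0, G2 inverted output, G6 stuck-at-0, G6 inverted output}.
Test 2 (P=1, Q=0, R=0, S=1, T=1): fault-free G0=1, G1=1, G2=0, G3=0, G4=1, G5=0, G6=0 → 0; observed 0. Eliminates G2 inverted output, G6 inverted output.
Test 3 (P=0, Q=0, R=0, S=0, T=1): fault-free G0=1, G1=1, G2=1, G3=0, G4=1, G5=1, G6=1 → 1; observed 1. Eliminates G6 stuck-at-0.
Only G2 stuck-at-0 is consistent with every test.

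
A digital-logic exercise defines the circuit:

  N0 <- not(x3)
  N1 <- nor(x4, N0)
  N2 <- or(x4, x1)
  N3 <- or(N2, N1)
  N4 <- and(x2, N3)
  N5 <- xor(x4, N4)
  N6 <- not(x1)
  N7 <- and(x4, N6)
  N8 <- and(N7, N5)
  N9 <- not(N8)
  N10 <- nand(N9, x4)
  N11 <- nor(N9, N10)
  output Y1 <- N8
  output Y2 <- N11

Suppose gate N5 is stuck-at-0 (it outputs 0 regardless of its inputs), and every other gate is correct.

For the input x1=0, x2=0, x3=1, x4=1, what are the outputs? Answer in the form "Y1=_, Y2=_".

Propagate with N5 forced: N0=0, N1=0, N2=1, N3=1, N4=0, N5=0 [stuck-at-0], N6=1, N7=1, N8=0, N9=1, N10=0, N11=0.
So the outputs are Y1=0, Y2=0. (Without the fault they would be Y1=1, Y2=0.)

Y1=0, Y2=0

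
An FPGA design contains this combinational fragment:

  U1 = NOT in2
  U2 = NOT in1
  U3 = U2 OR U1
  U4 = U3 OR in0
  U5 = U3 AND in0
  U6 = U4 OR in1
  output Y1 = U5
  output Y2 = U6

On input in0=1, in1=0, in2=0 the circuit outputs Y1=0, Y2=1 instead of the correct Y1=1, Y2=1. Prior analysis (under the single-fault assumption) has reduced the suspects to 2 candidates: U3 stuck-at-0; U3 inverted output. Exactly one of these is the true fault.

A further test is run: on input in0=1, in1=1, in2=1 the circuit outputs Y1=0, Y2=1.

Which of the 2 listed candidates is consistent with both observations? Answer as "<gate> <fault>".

U3 stuck-at-0

Evaluate each candidate on input in0=1, in1=1, in2=1:
  U3 stuck-at-0: U1=0, U2=0, U3=0 [stuck-at-0], U4=1, U5=0, U6=1 → Y1=0, Y2=1 — matches
  U3 inverted output: U1=0, U2=0, U3=1 [inverted output], U4=1, U5=1, U6=1 → Y1=1, Y2=1 — eliminated
Only U3 stuck-at-0 reproduces the observed Y1=0, Y2=1.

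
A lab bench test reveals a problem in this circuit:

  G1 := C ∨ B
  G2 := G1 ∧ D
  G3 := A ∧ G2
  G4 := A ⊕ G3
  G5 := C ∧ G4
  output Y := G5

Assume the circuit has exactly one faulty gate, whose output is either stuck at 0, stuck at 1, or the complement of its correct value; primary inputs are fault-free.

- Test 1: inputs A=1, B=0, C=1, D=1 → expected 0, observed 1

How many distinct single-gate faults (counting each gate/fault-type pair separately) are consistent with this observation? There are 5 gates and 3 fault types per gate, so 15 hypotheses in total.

Fault-free: G1=1, G2=1, G3=1, G4=0, G5=0 → 0. Observed 1.
  G1: stuck-at-0, inverted output ✓; others ✗
  G2: stuck-at-0, inverted output ✓; others ✗
  G3: stuck-at-0, inverted output ✓; others ✗
  G4: stuck-at-1, inverted output ✓; others ✗
  G5: stuck-at-1, inverted output ✓; others ✗
Consistent faults: {G1 stuck-at-0, G1 inverted output, G2 stuck-at-0, G2 inverted output, G3 stuck-at-0, G3 inverted output, G4 stuck-at-1, G4 inverted output, G5 stuck-at-1, G5 inverted output} — 10 in all.

10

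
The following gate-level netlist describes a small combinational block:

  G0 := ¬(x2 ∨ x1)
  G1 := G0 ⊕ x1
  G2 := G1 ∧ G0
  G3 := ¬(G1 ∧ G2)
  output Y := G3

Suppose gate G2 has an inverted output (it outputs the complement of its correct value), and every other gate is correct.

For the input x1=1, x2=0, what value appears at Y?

Propagate with G2 forced: G0=0, G1=1, G2=1 [inverted output], G3=0.
So Y = 0. (Without the fault it would be 1.)

0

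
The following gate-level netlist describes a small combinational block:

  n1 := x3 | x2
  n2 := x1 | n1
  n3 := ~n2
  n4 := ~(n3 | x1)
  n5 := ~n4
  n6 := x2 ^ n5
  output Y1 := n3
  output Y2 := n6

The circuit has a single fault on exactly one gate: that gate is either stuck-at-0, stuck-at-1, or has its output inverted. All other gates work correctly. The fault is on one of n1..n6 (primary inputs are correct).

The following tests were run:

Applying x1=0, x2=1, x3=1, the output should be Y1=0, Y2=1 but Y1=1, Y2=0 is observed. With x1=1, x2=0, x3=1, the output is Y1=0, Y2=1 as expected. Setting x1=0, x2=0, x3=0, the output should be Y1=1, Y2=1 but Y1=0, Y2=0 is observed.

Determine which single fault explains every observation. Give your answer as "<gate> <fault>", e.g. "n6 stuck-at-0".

n1 inverted output

Fault-free values for test 1 (x1=0, x2=1, x3=1): n1=1, n2=1, n3=0, n4=1, n5=0, n6=1, giving Y1=0, Y2=1. Observed Y1=1, Y2=0.
Test 1: faults giving observed Y1=1, Y2=0 are {n1 stuck-at-0, n1 inverted output, n2 stuck-at-0, n2 inverted output, n3 stuck-at-1, n3 inverted output}.
Test 2 (x1=1, x2=0, x3=1): fault-free n1=1, n2=1, n3=0, n4=0, n5=1, n6=1 → Y1=0, Y2=1; observed Y1=0, Y2=1. Eliminates n2 stuck-at-0, n2 inverted output, n3 stuck-at-1, n3 inverted output.
Test 3 (x1=0, x2=0, x3=0): fault-free n1=0, n2=0, n3=1, n4=0, n5=1, n6=1 → Y1=1, Y2=1; observed Y1=0, Y2=0. Eliminates n1 stuck-at-0.
Only n1 inverted output is consistent with every test.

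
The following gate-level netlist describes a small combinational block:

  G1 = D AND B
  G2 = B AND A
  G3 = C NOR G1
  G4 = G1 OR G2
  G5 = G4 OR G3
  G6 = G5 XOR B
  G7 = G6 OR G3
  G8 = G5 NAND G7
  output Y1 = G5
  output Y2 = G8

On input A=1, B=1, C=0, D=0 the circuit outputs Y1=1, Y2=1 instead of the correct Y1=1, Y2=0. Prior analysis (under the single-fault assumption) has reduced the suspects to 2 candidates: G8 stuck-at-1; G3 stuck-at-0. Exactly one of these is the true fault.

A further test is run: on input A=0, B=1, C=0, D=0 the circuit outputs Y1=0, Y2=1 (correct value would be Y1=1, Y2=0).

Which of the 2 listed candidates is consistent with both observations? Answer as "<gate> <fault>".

Evaluate each candidate on input A=0, B=1, C=0, D=0:
  G8 stuck-at-1: G1=0, G2=0, G3=1, G4=0, G5=1, G6=0, G7=1, G8=1 [stuck-at-1] → Y1=1, Y2=1 — eliminated
  G3 stuck-at-0: G1=0, G2=0, G3=0 [stuck-at-0], G4=0, G5=0, G6=1, G7=1, G8=1 → Y1=0, Y2=1 — matches
Only G3 stuck-at-0 reproduces the observed Y1=0, Y2=1.

G3 stuck-at-0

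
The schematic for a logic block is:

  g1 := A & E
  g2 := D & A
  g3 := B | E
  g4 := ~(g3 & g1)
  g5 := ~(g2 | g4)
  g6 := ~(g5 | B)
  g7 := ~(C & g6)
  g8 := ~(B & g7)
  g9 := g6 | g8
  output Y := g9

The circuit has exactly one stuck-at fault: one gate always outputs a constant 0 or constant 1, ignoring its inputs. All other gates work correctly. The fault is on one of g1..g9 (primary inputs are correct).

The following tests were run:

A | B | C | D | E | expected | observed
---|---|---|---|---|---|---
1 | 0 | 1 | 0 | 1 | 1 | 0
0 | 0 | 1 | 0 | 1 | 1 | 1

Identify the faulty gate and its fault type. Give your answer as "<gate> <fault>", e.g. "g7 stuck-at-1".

g8 stuck-at-0

Fault-free values for test 1 (A=1, B=0, C=1, D=0, E=1): g1=1, g2=0, g3=1, g4=0, g5=1, g6=0, g7=1, g8=1, g9=1, giving Y=1. Observed 0.
Test 1: faults giving observed 0 are {g8 stuck-at-0, g9 stuck-at-0}.
Test 2 (A=0, B=0, C=1, D=0, E=1): fault-free g1=0, g2=0, g3=1, g4=1, g5=0, g6=1, g7=0, g8=1, g9=1 → 1; observed 1. Eliminates g9 stuck-at-0.
Only g8 stuck-at-0 is consistent with every test.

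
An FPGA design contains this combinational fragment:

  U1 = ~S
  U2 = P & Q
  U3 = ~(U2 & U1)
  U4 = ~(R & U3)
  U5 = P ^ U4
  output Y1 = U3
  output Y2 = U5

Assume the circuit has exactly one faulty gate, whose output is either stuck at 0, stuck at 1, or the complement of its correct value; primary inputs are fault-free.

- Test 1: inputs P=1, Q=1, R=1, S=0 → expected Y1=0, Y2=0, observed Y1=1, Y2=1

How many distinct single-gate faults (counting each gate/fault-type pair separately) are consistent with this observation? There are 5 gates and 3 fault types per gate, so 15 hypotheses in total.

6

Fault-free: U1=1, U2=1, U3=0, U4=1, U5=0 → Y1=0, Y2=0. Observed Y1=1, Y2=1.
  U1: stuck-at-0, inverted output ✓; others ✗
  U2: stuck-at-0, inverted output ✓; others ✗
  U3: stuck-at-1, inverted output ✓; others ✗
  U4: none of the 3 fault types match ✗
  U5: none of the 3 fault types match ✗
Consistent faults: {U1 stuck-at-0, U1 inverted output, U2 stuck-at-0, U2 inverted output, U3 stuck-at-1, U3 inverted output} — 6 in all.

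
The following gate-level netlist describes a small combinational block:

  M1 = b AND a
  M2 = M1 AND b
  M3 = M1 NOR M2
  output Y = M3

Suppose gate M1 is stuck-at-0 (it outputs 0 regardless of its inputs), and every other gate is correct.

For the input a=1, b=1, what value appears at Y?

Propagate with M1 forced: M1=0 [stuck-at-0], M2=0, M3=1.
So Y = 1. (Without the fault it would be 0.)

1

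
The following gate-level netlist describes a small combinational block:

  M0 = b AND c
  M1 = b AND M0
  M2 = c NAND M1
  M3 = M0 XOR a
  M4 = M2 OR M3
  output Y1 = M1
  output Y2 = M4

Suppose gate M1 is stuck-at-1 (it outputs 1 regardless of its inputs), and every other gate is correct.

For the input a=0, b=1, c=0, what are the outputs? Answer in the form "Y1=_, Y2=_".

Propagate with M1 forced: M0=0, M1=1 [stuck-at-1], M2=1, M3=0, M4=1.
So the outputs are Y1=1, Y2=1. (Without the fault they would be Y1=0, Y2=1.)

Y1=1, Y2=1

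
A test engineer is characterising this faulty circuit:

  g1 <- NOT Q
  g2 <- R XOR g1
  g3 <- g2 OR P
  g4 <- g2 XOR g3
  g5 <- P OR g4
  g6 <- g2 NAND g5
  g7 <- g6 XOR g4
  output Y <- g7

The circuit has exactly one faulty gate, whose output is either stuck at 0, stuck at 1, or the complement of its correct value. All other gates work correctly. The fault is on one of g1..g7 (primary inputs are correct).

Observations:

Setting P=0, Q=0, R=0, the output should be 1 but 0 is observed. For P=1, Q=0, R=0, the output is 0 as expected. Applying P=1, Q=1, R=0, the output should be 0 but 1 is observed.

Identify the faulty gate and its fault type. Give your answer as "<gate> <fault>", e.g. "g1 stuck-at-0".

Fault-free values for test 1 (P=0, Q=0, R=0): g1=1, g2=1, g3=1, g4=0, g5=0, g6=1, g7=1, giving Y=1. Observed 0.
Test 1: faults giving observed 0 are {g5 stuck-at-1, g5 inverted output, g6 stuck-at-0, g6 inverted output, g7 stuck-at-0, g7 inverted output}.
Test 2 (P=1, Q=0, R=0): fault-free g1=1, g2=1, g3=1, g4=0, g5=1, g6=0, g7=0 → 0; observed 0. Eliminates g5 inverted output, g6 inverted output, g7 inverted output.
Test 3 (P=1, Q=1, R=0): fault-free g1=0, g2=0, g3=1, g4=1, g5=1, g6=1, g7=0 → 0; observed 1. Eliminates g5 stuck-at-1, g7 stuck-at-0.
Only g6 stuck-at-0 is consistent with every test.

g6 stuck-at-0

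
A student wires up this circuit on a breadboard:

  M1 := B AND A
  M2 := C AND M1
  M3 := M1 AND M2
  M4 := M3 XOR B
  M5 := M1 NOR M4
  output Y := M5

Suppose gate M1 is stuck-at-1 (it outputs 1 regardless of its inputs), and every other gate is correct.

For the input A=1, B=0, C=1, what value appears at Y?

Propagate with M1 forced: M1=1 [stuck-at-1], M2=1, M3=1, M4=1, M5=0.
So Y = 0. (Without the fault it would be 1.)

0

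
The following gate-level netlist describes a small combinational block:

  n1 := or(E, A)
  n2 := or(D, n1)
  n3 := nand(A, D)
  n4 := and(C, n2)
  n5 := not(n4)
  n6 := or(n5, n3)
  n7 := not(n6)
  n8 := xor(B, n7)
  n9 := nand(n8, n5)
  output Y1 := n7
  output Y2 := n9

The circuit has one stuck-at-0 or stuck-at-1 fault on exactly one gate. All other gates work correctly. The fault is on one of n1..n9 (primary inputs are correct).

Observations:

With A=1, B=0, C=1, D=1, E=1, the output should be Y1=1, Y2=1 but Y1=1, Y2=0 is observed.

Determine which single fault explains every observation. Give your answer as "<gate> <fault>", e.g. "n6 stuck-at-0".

Fault-free values for test 1 (A=1, B=0, C=1, D=1, E=1): n1=1, n2=1, n3=0, n4=1, n5=0, n6=0, n7=1, n8=1, n9=1, giving Y1=1, Y2=1. Observed Y1=1, Y2=0.
Test 1: faults giving observed Y1=1, Y2=0 are {n9 stuck-at-0}.
Only n9 stuck-at-0 is consistent with every test.

n9 stuck-at-0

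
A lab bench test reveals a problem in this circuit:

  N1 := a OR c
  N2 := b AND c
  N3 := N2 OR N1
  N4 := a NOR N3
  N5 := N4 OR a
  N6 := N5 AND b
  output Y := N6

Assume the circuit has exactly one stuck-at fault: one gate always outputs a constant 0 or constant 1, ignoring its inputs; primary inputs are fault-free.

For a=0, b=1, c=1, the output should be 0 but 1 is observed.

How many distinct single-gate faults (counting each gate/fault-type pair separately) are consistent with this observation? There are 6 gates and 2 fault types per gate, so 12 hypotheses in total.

4

Fault-free: N1=1, N2=1, N3=1, N4=0, N5=0, N6=0 → 0. Observed 1.
  N1 stuck-at-0: output 0 ✗
  N1 stuck-at-1: output 0 ✗
  N2 stuck-at-0: output 0 ✗
  N2 stuck-at-1: output 0 ✗
  N3 stuck-at-0: output 1 ✓
  N3 stuck-at-1: output 0 ✗
  N4 stuck-at-0: output 0 ✗
  N4 stuck-at-1: output 1 ✓
  N5 stuck-at-0: output 0 ✗
  N5 stuck-at-1: output 1 ✓
  N6 stuck-at-0: output 0 ✗
  N6 stuck-at-1: output 1 ✓
Consistent faults: {N3 stuck-at-0, N4 stuck-at-1, N5 stuck-at-1, N6 stuck-at-1} — 4 in all.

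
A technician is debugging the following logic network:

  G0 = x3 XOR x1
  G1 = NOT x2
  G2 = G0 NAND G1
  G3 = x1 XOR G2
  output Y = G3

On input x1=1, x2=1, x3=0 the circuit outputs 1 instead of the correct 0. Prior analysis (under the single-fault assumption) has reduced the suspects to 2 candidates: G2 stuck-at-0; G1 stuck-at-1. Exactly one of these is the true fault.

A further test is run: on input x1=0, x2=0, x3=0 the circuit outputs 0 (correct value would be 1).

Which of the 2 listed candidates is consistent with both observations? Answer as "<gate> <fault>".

G2 stuck-at-0

Evaluate each candidate on input x1=0, x2=0, x3=0:
  G2 stuck-at-0: G0=0, G1=1, G2=0 [stuck-at-0], G3=0 → 0 — matches
  G1 stuck-at-1: G0=0, G1=1 [stuck-at-1], G2=1, G3=1 → 1 — eliminated
Only G2 stuck-at-0 reproduces the observed 0.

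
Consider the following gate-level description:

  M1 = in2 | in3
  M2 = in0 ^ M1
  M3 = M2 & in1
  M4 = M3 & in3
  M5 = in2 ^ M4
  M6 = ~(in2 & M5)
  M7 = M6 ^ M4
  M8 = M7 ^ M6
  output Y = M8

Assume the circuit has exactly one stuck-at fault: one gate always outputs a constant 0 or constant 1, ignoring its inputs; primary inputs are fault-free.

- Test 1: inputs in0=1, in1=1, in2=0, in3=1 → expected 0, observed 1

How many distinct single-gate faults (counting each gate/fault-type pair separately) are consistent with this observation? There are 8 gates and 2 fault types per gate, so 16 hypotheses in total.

Fault-free: M1=1, M2=0, M3=0, M4=0, M5=0, M6=1, M7=1, M8=0 → 0. Observed 1.
  M1: stuck-at-0 ✓; others ✗
  M2: stuck-at-1 ✓; others ✗
  M3: stuck-at-1 ✓; others ✗
  M4: stuck-at-1 ✓; others ✗
  M5: none of the 2 fault types match ✗
  M6: none of the 2 fault types match ✗
  M7: stuck-at-0 ✓; others ✗
  M8: stuck-at-1 ✓; others ✗
Consistent faults: {M1 stuck-at-0, M2 stuck-at-1, M3 stuck-at-1, M4 stuck-at-1, M7 stuck-at-0, M8 stuck-at-1} — 6 in all.

6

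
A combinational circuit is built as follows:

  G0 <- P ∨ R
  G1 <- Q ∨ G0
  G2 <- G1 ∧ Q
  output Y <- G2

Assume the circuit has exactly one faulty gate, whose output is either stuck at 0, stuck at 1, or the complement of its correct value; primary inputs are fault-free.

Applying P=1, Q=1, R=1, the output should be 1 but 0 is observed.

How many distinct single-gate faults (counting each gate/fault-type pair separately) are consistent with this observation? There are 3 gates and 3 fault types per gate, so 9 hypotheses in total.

4

Fault-free: G0=1, G1=1, G2=1 → 1. Observed 0.
  G0 stuck-at-0: output 1 ✗
  G0 stuck-at-1: output 1 ✗
  G0 inverted output: output 1 ✗
  G1 stuck-at-0: output 0 ✓
  G1 stuck-at-1: output 1 ✗
  G1 inverted output: output 0 ✓
  G2 stuck-at-0: output 0 ✓
  G2 stuck-at-1: output 1 ✗
  G2 inverted output: output 0 ✓
Consistent faults: {G1 stuck-at-0, G1 inverted output, G2 stuck-at-0, G2 inverted output} — 4 in all.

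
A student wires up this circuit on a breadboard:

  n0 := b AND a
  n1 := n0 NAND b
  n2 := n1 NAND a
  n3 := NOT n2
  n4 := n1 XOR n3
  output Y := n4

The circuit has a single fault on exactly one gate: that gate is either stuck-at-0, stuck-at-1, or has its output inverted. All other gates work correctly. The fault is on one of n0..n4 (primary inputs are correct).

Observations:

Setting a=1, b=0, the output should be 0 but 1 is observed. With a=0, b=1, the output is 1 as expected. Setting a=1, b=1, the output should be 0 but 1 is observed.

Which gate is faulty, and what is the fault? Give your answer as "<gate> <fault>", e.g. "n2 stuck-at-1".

Fault-free values for test 1 (a=1, b=0): n0=0, n1=1, n2=0, n3=1, n4=0, giving Y=0. Observed 1.
Test 1: faults giving observed 1 are {n2 stuck-at-1, n2 inverted output, n3 stuck-at-0, n3 inverted output, n4 stuck-at-1, n4 inverted output}.
Test 2 (a=0, b=1): fault-free n0=0, n1=1, n2=1, n3=0, n4=1 → 1; observed 1. Eliminates n2 inverted output, n3 inverted output, n4 inverted output.
Test 3 (a=1, b=1): fault-free n0=1, n1=0, n2=1, n3=0, n4=0 → 0; observed 1. Eliminates n2 stuck-at-1, n3 stuck-at-0.
Only n4 stuck-at-1 is consistent with every test.

n4 stuck-at-1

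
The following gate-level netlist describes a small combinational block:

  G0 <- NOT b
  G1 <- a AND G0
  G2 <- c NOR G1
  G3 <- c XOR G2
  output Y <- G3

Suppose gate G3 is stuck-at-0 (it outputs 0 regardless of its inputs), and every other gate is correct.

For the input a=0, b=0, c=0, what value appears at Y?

0

Propagate with G3 forced: G0=1, G1=0, G2=1, G3=0 [stuck-at-0].
So Y = 0. (Without the fault it would be 1.)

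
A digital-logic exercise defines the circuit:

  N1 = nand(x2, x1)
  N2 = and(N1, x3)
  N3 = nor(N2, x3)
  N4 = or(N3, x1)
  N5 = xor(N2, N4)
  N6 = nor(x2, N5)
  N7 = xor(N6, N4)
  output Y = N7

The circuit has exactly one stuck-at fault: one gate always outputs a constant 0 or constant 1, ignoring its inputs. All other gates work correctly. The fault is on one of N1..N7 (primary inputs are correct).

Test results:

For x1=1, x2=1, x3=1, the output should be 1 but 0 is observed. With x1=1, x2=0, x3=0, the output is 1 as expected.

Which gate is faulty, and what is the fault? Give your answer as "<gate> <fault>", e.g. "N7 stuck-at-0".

N4 stuck-at-0

Fault-free values for test 1 (x1=1, x2=1, x3=1): N1=0, N2=0, N3=0, N4=1, N5=1, N6=0, N7=1, giving Y=1. Observed 0.
Test 1: faults giving observed 0 are {N4 stuck-at-0, N6 stuck-at-1, N7 stuck-at-0}.
Test 2 (x1=1, x2=0, x3=0): fault-free N1=1, N2=0, N3=1, N4=1, N5=1, N6=0, N7=1 → 1; observed 1. Eliminates N6 stuck-at-1, N7 stuck-at-0.
Only N4 stuck-at-0 is consistent with every test.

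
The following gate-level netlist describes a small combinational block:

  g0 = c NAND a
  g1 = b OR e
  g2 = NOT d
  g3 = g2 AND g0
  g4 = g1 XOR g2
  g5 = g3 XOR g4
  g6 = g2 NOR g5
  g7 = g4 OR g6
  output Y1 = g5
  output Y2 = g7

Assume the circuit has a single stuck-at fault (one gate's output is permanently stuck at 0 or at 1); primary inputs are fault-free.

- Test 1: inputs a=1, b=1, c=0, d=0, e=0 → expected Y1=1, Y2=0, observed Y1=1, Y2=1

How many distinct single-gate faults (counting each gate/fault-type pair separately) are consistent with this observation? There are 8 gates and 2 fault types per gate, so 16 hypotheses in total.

Fault-free: g0=1, g1=1, g2=1, g3=1, g4=0, g5=1, g6=0, g7=0 → Y1=1, Y2=0. Observed Y1=1, Y2=1.
  g0: none of the 2 fault types match ✗
  g1: none of the 2 fault types match ✗
  g2: stuck-at-0 ✓; others ✗
  g3: none of the 2 fault types match ✗
  g4: none of the 2 fault types match ✗
  g5: none of the 2 fault types match ✗
  g6: stuck-at-1 ✓; others ✗
  g7: stuck-at-1 ✓; others ✗
Consistent faults: {g2 stuck-at-0, g6 stuck-at-1, g7 stuck-at-1} — 3 in all.

3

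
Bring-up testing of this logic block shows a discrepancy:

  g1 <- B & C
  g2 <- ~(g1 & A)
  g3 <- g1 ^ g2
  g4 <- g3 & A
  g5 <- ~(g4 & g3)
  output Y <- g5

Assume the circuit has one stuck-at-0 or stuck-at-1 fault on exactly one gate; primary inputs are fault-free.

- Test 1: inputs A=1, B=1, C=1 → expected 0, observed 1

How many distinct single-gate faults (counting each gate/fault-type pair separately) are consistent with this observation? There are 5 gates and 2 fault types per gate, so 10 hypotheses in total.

Fault-free: g1=1, g2=0, g3=1, g4=1, g5=0 → 0. Observed 1.
  g1 stuck-at-0: output 0 ✗
  g1 stuck-at-1: output 0 ✗
  g2 stuck-at-0: output 0 ✗
  g2 stuck-at-1: output 1 ✓
  g3 stuck-at-0: output 1 ✓
  g3 stuck-at-1: output 0 ✗
  g4 stuck-at-0: output 1 ✓
  g4 stuck-at-1: output 0 ✗
  g5 stuck-at-0: output 0 ✗
  g5 stuck-at-1: output 1 ✓
Consistent faults: {g2 stuck-at-1, g3 stuck-at-0, g4 stuck-at-0, g5 stuck-at-1} — 4 in all.

4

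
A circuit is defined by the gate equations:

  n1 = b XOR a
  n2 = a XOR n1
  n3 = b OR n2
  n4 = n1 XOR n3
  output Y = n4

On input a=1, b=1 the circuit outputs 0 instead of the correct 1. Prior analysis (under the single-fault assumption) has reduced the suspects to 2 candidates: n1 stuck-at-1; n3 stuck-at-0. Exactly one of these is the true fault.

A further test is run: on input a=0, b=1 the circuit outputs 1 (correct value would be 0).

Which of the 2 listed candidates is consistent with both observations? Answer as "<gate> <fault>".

Evaluate each candidate on input a=0, b=1:
  n1 stuck-at-1: n1=1 [stuck-at-1], n2=1, n3=1, n4=0 → 0 — eliminated
  n3 stuck-at-0: n1=1, n2=1, n3=0 [stuck-at-0], n4=1 → 1 — matches
Only n3 stuck-at-0 reproduces the observed 1.

n3 stuck-at-0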